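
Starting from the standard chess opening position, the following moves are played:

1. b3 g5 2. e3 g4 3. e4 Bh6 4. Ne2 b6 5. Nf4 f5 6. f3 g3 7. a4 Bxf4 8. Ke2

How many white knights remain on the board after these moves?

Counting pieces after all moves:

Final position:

  a b c d e f g h
  ─────────────────
8│♜ ♞ ♝ ♛ ♚ · ♞ ♜│8
7│♟ · ♟ ♟ ♟ · · ♟│7
6│· ♟ · · · · · ·│6
5│· · · · · ♟ · ·│5
4│♙ · · · ♙ ♝ · ·│4
3│· ♙ · · · ♙ ♟ ·│3
2│· · ♙ ♙ ♔ · ♙ ♙│2
1│♖ ♘ ♗ ♕ · ♗ · ♖│1
  ─────────────────
  a b c d e f g h


1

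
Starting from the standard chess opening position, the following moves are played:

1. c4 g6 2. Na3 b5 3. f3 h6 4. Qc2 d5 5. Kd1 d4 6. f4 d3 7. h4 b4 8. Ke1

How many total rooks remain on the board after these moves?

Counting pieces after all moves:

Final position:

  a b c d e f g h
  ─────────────────
8│♜ ♞ ♝ ♛ ♚ ♝ ♞ ♜│8
7│♟ · ♟ · ♟ ♟ · ·│7
6│· · · · · · ♟ ♟│6
5│· · · · · · · ·│5
4│· ♟ ♙ · · ♙ · ♙│4
3│♘ · · ♟ · · · ·│3
2│♙ ♙ ♕ ♙ ♙ · ♙ ·│2
1│♖ · ♗ · ♔ ♗ ♘ ♖│1
  ─────────────────
  a b c d e f g h


4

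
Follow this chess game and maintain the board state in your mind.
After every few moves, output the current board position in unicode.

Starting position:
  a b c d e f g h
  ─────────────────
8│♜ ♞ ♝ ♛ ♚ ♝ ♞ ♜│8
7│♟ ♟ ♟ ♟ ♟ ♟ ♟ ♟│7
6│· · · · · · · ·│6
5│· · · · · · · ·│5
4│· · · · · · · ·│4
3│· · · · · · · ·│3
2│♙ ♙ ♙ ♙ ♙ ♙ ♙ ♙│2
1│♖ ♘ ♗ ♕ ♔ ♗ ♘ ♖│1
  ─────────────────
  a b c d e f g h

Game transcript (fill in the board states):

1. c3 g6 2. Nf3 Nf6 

  a b c d e f g h
  ─────────────────
8│♜ ♞ ♝ ♛ ♚ ♝ · ♜│8
7│♟ ♟ ♟ ♟ ♟ ♟ · ♟│7
6│· · · · · ♞ ♟ ·│6
5│· · · · · · · ·│5
4│· · · · · · · ·│4
3│· · ♙ · · ♘ · ·│3
2│♙ ♙ · ♙ ♙ ♙ ♙ ♙│2
1│♖ ♘ ♗ ♕ ♔ ♗ · ♖│1
  ─────────────────
  a b c d e f g h

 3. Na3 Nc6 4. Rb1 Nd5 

  a b c d e f g h
  ─────────────────
8│♜ · ♝ ♛ ♚ ♝ · ♜│8
7│♟ ♟ ♟ ♟ ♟ ♟ · ♟│7
6│· · ♞ · · · ♟ ·│6
5│· · · ♞ · · · ·│5
4│· · · · · · · ·│4
3│♘ · ♙ · · ♘ · ·│3
2│♙ ♙ · ♙ ♙ ♙ ♙ ♙│2
1│· ♖ ♗ ♕ ♔ ♗ · ♖│1
  ─────────────────
  a b c d e f g h

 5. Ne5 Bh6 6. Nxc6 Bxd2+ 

  a b c d e f g h
  ─────────────────
8│♜ · ♝ ♛ ♚ · · ♜│8
7│♟ ♟ ♟ ♟ ♟ ♟ · ♟│7
6│· · ♘ · · · ♟ ·│6
5│· · · ♞ · · · ·│5
4│· · · · · · · ·│4
3│♘ · ♙ · · · · ·│3
2│♙ ♙ · ♝ ♙ ♙ ♙ ♙│2
1│· ♖ ♗ ♕ ♔ ♗ · ♖│1
  ─────────────────
  a b c d e f g h

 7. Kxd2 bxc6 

  a b c d e f g h
  ─────────────────
8│♜ · ♝ ♛ ♚ · · ♜│8
7│♟ · ♟ ♟ ♟ ♟ · ♟│7
6│· · ♟ · · · ♟ ·│6
5│· · · ♞ · · · ·│5
4│· · · · · · · ·│4
3│♘ · ♙ · · · · ·│3
2│♙ ♙ · ♔ ♙ ♙ ♙ ♙│2
1│· ♖ ♗ ♕ · ♗ · ♖│1
  ─────────────────
  a b c d e f g h


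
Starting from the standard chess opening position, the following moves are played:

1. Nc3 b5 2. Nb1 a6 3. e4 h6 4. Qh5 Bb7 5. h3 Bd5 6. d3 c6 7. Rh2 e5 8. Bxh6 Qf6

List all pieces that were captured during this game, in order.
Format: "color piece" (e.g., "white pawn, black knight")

Tracking captures:
  Bxh6: captured black pawn

black pawn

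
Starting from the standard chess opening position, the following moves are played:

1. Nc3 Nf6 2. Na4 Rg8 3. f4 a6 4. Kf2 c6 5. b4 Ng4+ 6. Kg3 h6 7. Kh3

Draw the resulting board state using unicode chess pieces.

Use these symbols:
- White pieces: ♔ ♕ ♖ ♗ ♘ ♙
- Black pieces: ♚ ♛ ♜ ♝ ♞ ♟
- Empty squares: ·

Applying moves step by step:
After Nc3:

♜ ♞ ♝ ♛ ♚ ♝ ♞ ♜
♟ ♟ ♟ ♟ ♟ ♟ ♟ ♟
· · · · · · · ·
· · · · · · · ·
· · · · · · · ·
· · ♘ · · · · ·
♙ ♙ ♙ ♙ ♙ ♙ ♙ ♙
♖ · ♗ ♕ ♔ ♗ ♘ ♖


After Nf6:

♜ ♞ ♝ ♛ ♚ ♝ · ♜
♟ ♟ ♟ ♟ ♟ ♟ ♟ ♟
· · · · · ♞ · ·
· · · · · · · ·
· · · · · · · ·
· · ♘ · · · · ·
♙ ♙ ♙ ♙ ♙ ♙ ♙ ♙
♖ · ♗ ♕ ♔ ♗ ♘ ♖


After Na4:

♜ ♞ ♝ ♛ ♚ ♝ · ♜
♟ ♟ ♟ ♟ ♟ ♟ ♟ ♟
· · · · · ♞ · ·
· · · · · · · ·
♘ · · · · · · ·
· · · · · · · ·
♙ ♙ ♙ ♙ ♙ ♙ ♙ ♙
♖ · ♗ ♕ ♔ ♗ ♘ ♖


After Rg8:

♜ ♞ ♝ ♛ ♚ ♝ ♜ ·
♟ ♟ ♟ ♟ ♟ ♟ ♟ ♟
· · · · · ♞ · ·
· · · · · · · ·
♘ · · · · · · ·
· · · · · · · ·
♙ ♙ ♙ ♙ ♙ ♙ ♙ ♙
♖ · ♗ ♕ ♔ ♗ ♘ ♖


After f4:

♜ ♞ ♝ ♛ ♚ ♝ ♜ ·
♟ ♟ ♟ ♟ ♟ ♟ ♟ ♟
· · · · · ♞ · ·
· · · · · · · ·
♘ · · · · ♙ · ·
· · · · · · · ·
♙ ♙ ♙ ♙ ♙ · ♙ ♙
♖ · ♗ ♕ ♔ ♗ ♘ ♖


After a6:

♜ ♞ ♝ ♛ ♚ ♝ ♜ ·
· ♟ ♟ ♟ ♟ ♟ ♟ ♟
♟ · · · · ♞ · ·
· · · · · · · ·
♘ · · · · ♙ · ·
· · · · · · · ·
♙ ♙ ♙ ♙ ♙ · ♙ ♙
♖ · ♗ ♕ ♔ ♗ ♘ ♖


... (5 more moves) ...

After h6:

♜ ♞ ♝ ♛ ♚ ♝ ♜ ·
· ♟ · ♟ ♟ ♟ ♟ ·
♟ · ♟ · · · · ♟
· · · · · · · ·
♘ ♙ · · · ♙ ♞ ·
· · · · · · ♔ ·
♙ · ♙ ♙ ♙ · ♙ ♙
♖ · ♗ ♕ · ♗ ♘ ♖


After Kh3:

♜ ♞ ♝ ♛ ♚ ♝ ♜ ·
· ♟ · ♟ ♟ ♟ ♟ ·
♟ · ♟ · · · · ♟
· · · · · · · ·
♘ ♙ · · · ♙ ♞ ·
· · · · · · · ♔
♙ · ♙ ♙ ♙ · ♙ ♙
♖ · ♗ ♕ · ♗ ♘ ♖



  a b c d e f g h
  ─────────────────
8│♜ ♞ ♝ ♛ ♚ ♝ ♜ ·│8
7│· ♟ · ♟ ♟ ♟ ♟ ·│7
6│♟ · ♟ · · · · ♟│6
5│· · · · · · · ·│5
4│♘ ♙ · · · ♙ ♞ ·│4
3│· · · · · · · ♔│3
2│♙ · ♙ ♙ ♙ · ♙ ♙│2
1│♖ · ♗ ♕ · ♗ ♘ ♖│1
  ─────────────────
  a b c d e f g h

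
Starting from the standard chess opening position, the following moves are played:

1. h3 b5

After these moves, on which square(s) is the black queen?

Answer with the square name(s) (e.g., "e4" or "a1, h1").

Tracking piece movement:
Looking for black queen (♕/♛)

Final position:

  a b c d e f g h
  ─────────────────
8│♜ ♞ ♝ ♛ ♚ ♝ ♞ ♜│8
7│♟ · ♟ ♟ ♟ ♟ ♟ ♟│7
6│· · · · · · · ·│6
5│· ♟ · · · · · ·│5
4│· · · · · · · ·│4
3│· · · · · · · ♙│3
2│♙ ♙ ♙ ♙ ♙ ♙ ♙ ·│2
1│♖ ♘ ♗ ♕ ♔ ♗ ♘ ♖│1
  ─────────────────
  a b c d e f g h


d8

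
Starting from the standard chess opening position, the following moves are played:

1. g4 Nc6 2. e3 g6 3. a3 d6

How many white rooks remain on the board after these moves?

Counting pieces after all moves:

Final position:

  a b c d e f g h
  ─────────────────
8│♜ · ♝ ♛ ♚ ♝ ♞ ♜│8
7│♟ ♟ ♟ · ♟ ♟ · ♟│7
6│· · ♞ ♟ · · ♟ ·│6
5│· · · · · · · ·│5
4│· · · · · · ♙ ·│4
3│♙ · · · ♙ · · ·│3
2│· ♙ ♙ ♙ · ♙ · ♙│2
1│♖ ♘ ♗ ♕ ♔ ♗ ♘ ♖│1
  ─────────────────
  a b c d e f g h


2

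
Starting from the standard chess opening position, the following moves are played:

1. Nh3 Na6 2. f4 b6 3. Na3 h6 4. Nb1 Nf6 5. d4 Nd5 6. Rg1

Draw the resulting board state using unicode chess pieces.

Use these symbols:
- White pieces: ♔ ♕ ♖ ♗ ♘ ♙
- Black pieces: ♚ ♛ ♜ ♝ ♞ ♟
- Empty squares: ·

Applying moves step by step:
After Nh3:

♜ ♞ ♝ ♛ ♚ ♝ ♞ ♜
♟ ♟ ♟ ♟ ♟ ♟ ♟ ♟
· · · · · · · ·
· · · · · · · ·
· · · · · · · ·
· · · · · · · ♘
♙ ♙ ♙ ♙ ♙ ♙ ♙ ♙
♖ ♘ ♗ ♕ ♔ ♗ · ♖


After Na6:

♜ · ♝ ♛ ♚ ♝ ♞ ♜
♟ ♟ ♟ ♟ ♟ ♟ ♟ ♟
♞ · · · · · · ·
· · · · · · · ·
· · · · · · · ·
· · · · · · · ♘
♙ ♙ ♙ ♙ ♙ ♙ ♙ ♙
♖ ♘ ♗ ♕ ♔ ♗ · ♖


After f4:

♜ · ♝ ♛ ♚ ♝ ♞ ♜
♟ ♟ ♟ ♟ ♟ ♟ ♟ ♟
♞ · · · · · · ·
· · · · · · · ·
· · · · · ♙ · ·
· · · · · · · ♘
♙ ♙ ♙ ♙ ♙ · ♙ ♙
♖ ♘ ♗ ♕ ♔ ♗ · ♖


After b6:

♜ · ♝ ♛ ♚ ♝ ♞ ♜
♟ · ♟ ♟ ♟ ♟ ♟ ♟
♞ ♟ · · · · · ·
· · · · · · · ·
· · · · · ♙ · ·
· · · · · · · ♘
♙ ♙ ♙ ♙ ♙ · ♙ ♙
♖ ♘ ♗ ♕ ♔ ♗ · ♖


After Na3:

♜ · ♝ ♛ ♚ ♝ ♞ ♜
♟ · ♟ ♟ ♟ ♟ ♟ ♟
♞ ♟ · · · · · ·
· · · · · · · ·
· · · · · ♙ · ·
♘ · · · · · · ♘
♙ ♙ ♙ ♙ ♙ · ♙ ♙
♖ · ♗ ♕ ♔ ♗ · ♖


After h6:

♜ · ♝ ♛ ♚ ♝ ♞ ♜
♟ · ♟ ♟ ♟ ♟ ♟ ·
♞ ♟ · · · · · ♟
· · · · · · · ·
· · · · · ♙ · ·
♘ · · · · · · ♘
♙ ♙ ♙ ♙ ♙ · ♙ ♙
♖ · ♗ ♕ ♔ ♗ · ♖


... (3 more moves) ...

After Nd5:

♜ · ♝ ♛ ♚ ♝ · ♜
♟ · ♟ ♟ ♟ ♟ ♟ ·
♞ ♟ · · · · · ♟
· · · ♞ · · · ·
· · · ♙ · ♙ · ·
· · · · · · · ♘
♙ ♙ ♙ · ♙ · ♙ ♙
♖ ♘ ♗ ♕ ♔ ♗ · ♖


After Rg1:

♜ · ♝ ♛ ♚ ♝ · ♜
♟ · ♟ ♟ ♟ ♟ ♟ ·
♞ ♟ · · · · · ♟
· · · ♞ · · · ·
· · · ♙ · ♙ · ·
· · · · · · · ♘
♙ ♙ ♙ · ♙ · ♙ ♙
♖ ♘ ♗ ♕ ♔ ♗ ♖ ·



  a b c d e f g h
  ─────────────────
8│♜ · ♝ ♛ ♚ ♝ · ♜│8
7│♟ · ♟ ♟ ♟ ♟ ♟ ·│7
6│♞ ♟ · · · · · ♟│6
5│· · · ♞ · · · ·│5
4│· · · ♙ · ♙ · ·│4
3│· · · · · · · ♘│3
2│♙ ♙ ♙ · ♙ · ♙ ♙│2
1│♖ ♘ ♗ ♕ ♔ ♗ ♖ ·│1
  ─────────────────
  a b c d e f g h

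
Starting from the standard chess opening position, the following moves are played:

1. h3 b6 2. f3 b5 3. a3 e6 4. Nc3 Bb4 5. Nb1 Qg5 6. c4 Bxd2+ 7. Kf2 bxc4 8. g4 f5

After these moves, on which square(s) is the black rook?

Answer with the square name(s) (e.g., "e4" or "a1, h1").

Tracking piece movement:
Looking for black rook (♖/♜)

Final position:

  a b c d e f g h
  ─────────────────
8│♜ ♞ ♝ · ♚ · ♞ ♜│8
7│♟ · ♟ ♟ · · ♟ ♟│7
6│· · · · ♟ · · ·│6
5│· · · · · ♟ ♛ ·│5
4│· · ♟ · · · ♙ ·│4
3│♙ · · · · ♙ · ♙│3
2│· ♙ · ♝ ♙ ♔ · ·│2
1│♖ ♘ ♗ ♕ · ♗ ♘ ♖│1
  ─────────────────
  a b c d e f g h


a8, h8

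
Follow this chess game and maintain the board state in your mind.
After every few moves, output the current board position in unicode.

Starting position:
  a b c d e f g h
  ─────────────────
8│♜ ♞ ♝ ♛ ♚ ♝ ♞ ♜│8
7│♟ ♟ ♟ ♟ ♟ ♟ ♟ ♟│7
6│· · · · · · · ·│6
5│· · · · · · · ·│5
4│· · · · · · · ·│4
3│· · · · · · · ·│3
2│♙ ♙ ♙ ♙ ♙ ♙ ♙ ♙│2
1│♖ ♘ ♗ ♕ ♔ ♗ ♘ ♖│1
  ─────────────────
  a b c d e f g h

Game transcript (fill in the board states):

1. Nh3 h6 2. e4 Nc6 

  a b c d e f g h
  ─────────────────
8│♜ · ♝ ♛ ♚ ♝ ♞ ♜│8
7│♟ ♟ ♟ ♟ ♟ ♟ ♟ ·│7
6│· · ♞ · · · · ♟│6
5│· · · · · · · ·│5
4│· · · · ♙ · · ·│4
3│· · · · · · · ♘│3
2│♙ ♙ ♙ ♙ · ♙ ♙ ♙│2
1│♖ ♘ ♗ ♕ ♔ ♗ · ♖│1
  ─────────────────
  a b c d e f g h

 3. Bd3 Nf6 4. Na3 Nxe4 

  a b c d e f g h
  ─────────────────
8│♜ · ♝ ♛ ♚ ♝ · ♜│8
7│♟ ♟ ♟ ♟ ♟ ♟ ♟ ·│7
6│· · ♞ · · · · ♟│6
5│· · · · · · · ·│5
4│· · · · ♞ · · ·│4
3│♘ · · ♗ · · · ♘│3
2│♙ ♙ ♙ ♙ · ♙ ♙ ♙│2
1│♖ · ♗ ♕ ♔ · · ♖│1
  ─────────────────
  a b c d e f g h

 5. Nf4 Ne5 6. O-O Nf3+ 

  a b c d e f g h
  ─────────────────
8│♜ · ♝ ♛ ♚ ♝ · ♜│8
7│♟ ♟ ♟ ♟ ♟ ♟ ♟ ·│7
6│· · · · · · · ♟│6
5│· · · · · · · ·│5
4│· · · · ♞ ♘ · ·│4
3│♘ · · ♗ · ♞ · ·│3
2│♙ ♙ ♙ ♙ · ♙ ♙ ♙│2
1│♖ · ♗ ♕ · ♖ ♔ ·│1
  ─────────────────
  a b c d e f g h

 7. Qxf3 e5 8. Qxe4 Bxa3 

  a b c d e f g h
  ─────────────────
8│♜ · ♝ ♛ ♚ · · ♜│8
7│♟ ♟ ♟ ♟ · ♟ ♟ ·│7
6│· · · · · · · ♟│6
5│· · · · ♟ · · ·│5
4│· · · · ♕ ♘ · ·│4
3│♝ · · ♗ · · · ·│3
2│♙ ♙ ♙ ♙ · ♙ ♙ ♙│2
1│♖ · ♗ · · ♖ ♔ ·│1
  ─────────────────
  a b c d e f g h

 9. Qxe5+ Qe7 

  a b c d e f g h
  ─────────────────
8│♜ · ♝ · ♚ · · ♜│8
7│♟ ♟ ♟ ♟ ♛ ♟ ♟ ·│7
6│· · · · · · · ♟│6
5│· · · · ♕ · · ·│5
4│· · · · · ♘ · ·│4
3│♝ · · ♗ · · · ·│3
2│♙ ♙ ♙ ♙ · ♙ ♙ ♙│2
1│♖ · ♗ · · ♖ ♔ ·│1
  ─────────────────
  a b c d e f g h


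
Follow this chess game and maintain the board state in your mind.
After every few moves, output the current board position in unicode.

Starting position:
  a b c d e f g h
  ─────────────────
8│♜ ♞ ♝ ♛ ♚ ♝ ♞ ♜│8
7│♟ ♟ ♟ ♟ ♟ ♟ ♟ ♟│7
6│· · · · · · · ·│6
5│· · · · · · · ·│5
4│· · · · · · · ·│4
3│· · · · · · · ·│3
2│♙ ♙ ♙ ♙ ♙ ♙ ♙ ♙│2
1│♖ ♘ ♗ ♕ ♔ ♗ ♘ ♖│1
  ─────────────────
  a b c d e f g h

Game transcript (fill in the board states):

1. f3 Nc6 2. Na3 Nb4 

  a b c d e f g h
  ─────────────────
8│♜ · ♝ ♛ ♚ ♝ ♞ ♜│8
7│♟ ♟ ♟ ♟ ♟ ♟ ♟ ♟│7
6│· · · · · · · ·│6
5│· · · · · · · ·│5
4│· ♞ · · · · · ·│4
3│♘ · · · · ♙ · ·│3
2│♙ ♙ ♙ ♙ ♙ · ♙ ♙│2
1│♖ · ♗ ♕ ♔ ♗ ♘ ♖│1
  ─────────────────
  a b c d e f g h

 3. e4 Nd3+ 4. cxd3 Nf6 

  a b c d e f g h
  ─────────────────
8│♜ · ♝ ♛ ♚ ♝ · ♜│8
7│♟ ♟ ♟ ♟ ♟ ♟ ♟ ♟│7
6│· · · · · ♞ · ·│6
5│· · · · · · · ·│5
4│· · · · ♙ · · ·│4
3│♘ · · ♙ · ♙ · ·│3
2│♙ ♙ · ♙ · · ♙ ♙│2
1│♖ · ♗ ♕ ♔ ♗ ♘ ♖│1
  ─────────────────
  a b c d e f g h

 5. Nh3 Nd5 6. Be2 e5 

  a b c d e f g h
  ─────────────────
8│♜ · ♝ ♛ ♚ ♝ · ♜│8
7│♟ ♟ ♟ ♟ · ♟ ♟ ♟│7
6│· · · · · · · ·│6
5│· · · ♞ ♟ · · ·│5
4│· · · · ♙ · · ·│4
3│♘ · · ♙ · ♙ · ♘│3
2│♙ ♙ · ♙ ♗ · ♙ ♙│2
1│♖ · ♗ ♕ ♔ · · ♖│1
  ─────────────────
  a b c d e f g h

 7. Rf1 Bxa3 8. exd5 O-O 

  a b c d e f g h
  ─────────────────
8│♜ · ♝ ♛ · ♜ ♚ ·│8
7│♟ ♟ ♟ ♟ · ♟ ♟ ♟│7
6│· · · · · · · ·│6
5│· · · ♙ ♟ · · ·│5
4│· · · · · · · ·│4
3│♝ · · ♙ · ♙ · ♘│3
2│♙ ♙ · ♙ ♗ · ♙ ♙│2
1│♖ · ♗ ♕ ♔ ♖ · ·│1
  ─────────────────
  a b c d e f g h



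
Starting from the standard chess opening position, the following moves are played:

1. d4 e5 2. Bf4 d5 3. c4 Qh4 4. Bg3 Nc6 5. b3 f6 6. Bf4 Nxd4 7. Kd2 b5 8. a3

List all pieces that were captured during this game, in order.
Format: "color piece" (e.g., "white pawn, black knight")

Tracking captures:
  Nxd4: captured white pawn

white pawn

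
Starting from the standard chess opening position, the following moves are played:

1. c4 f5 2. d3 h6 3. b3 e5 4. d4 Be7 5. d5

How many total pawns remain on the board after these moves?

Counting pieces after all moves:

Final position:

  a b c d e f g h
  ─────────────────
8│♜ ♞ ♝ ♛ ♚ · ♞ ♜│8
7│♟ ♟ ♟ ♟ ♝ · ♟ ·│7
6│· · · · · · · ♟│6
5│· · · ♙ ♟ ♟ · ·│5
4│· · ♙ · · · · ·│4
3│· ♙ · · · · · ·│3
2│♙ · · · ♙ ♙ ♙ ♙│2
1│♖ ♘ ♗ ♕ ♔ ♗ ♘ ♖│1
  ─────────────────
  a b c d e f g h


16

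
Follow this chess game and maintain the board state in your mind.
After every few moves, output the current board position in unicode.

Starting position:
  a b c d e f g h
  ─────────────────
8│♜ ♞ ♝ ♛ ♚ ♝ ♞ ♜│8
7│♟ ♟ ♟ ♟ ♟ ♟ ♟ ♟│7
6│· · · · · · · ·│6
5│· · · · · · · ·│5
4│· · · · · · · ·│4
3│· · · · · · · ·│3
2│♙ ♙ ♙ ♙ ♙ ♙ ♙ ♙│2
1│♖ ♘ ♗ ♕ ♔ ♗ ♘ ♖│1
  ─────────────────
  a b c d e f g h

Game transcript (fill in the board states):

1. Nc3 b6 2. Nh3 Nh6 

  a b c d e f g h
  ─────────────────
8│♜ ♞ ♝ ♛ ♚ ♝ · ♜│8
7│♟ · ♟ ♟ ♟ ♟ ♟ ♟│7
6│· ♟ · · · · · ♞│6
5│· · · · · · · ·│5
4│· · · · · · · ·│4
3│· · ♘ · · · · ♘│3
2│♙ ♙ ♙ ♙ ♙ ♙ ♙ ♙│2
1│♖ · ♗ ♕ ♔ ♗ · ♖│1
  ─────────────────
  a b c d e f g h

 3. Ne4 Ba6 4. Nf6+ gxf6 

  a b c d e f g h
  ─────────────────
8│♜ ♞ · ♛ ♚ ♝ · ♜│8
7│♟ · ♟ ♟ ♟ ♟ · ♟│7
6│♝ ♟ · · · ♟ · ♞│6
5│· · · · · · · ·│5
4│· · · · · · · ·│4
3│· · · · · · · ♘│3
2│♙ ♙ ♙ ♙ ♙ ♙ ♙ ♙│2
1│♖ · ♗ ♕ ♔ ♗ · ♖│1
  ─────────────────
  a b c d e f g h

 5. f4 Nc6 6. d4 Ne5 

  a b c d e f g h
  ─────────────────
8│♜ · · ♛ ♚ ♝ · ♜│8
7│♟ · ♟ ♟ ♟ ♟ · ♟│7
6│♝ ♟ · · · ♟ · ♞│6
5│· · · · ♞ · · ·│5
4│· · · ♙ · ♙ · ·│4
3│· · · · · · · ♘│3
2│♙ ♙ ♙ · ♙ · ♙ ♙│2
1│♖ · ♗ ♕ ♔ ♗ · ♖│1
  ─────────────────
  a b c d e f g h

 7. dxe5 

  a b c d e f g h
  ─────────────────
8│♜ · · ♛ ♚ ♝ · ♜│8
7│♟ · ♟ ♟ ♟ ♟ · ♟│7
6│♝ ♟ · · · ♟ · ♞│6
5│· · · · ♙ · · ·│5
4│· · · · · ♙ · ·│4
3│· · · · · · · ♘│3
2│♙ ♙ ♙ · ♙ · ♙ ♙│2
1│♖ · ♗ ♕ ♔ ♗ · ♖│1
  ─────────────────
  a b c d e f g h


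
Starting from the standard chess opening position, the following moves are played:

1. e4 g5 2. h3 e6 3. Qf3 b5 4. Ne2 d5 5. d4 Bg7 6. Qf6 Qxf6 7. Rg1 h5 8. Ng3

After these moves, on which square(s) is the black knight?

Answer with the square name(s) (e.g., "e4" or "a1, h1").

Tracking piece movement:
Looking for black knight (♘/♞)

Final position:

  a b c d e f g h
  ─────────────────
8│♜ ♞ ♝ · ♚ · ♞ ♜│8
7│♟ · ♟ · · ♟ ♝ ·│7
6│· · · · ♟ ♛ · ·│6
5│· ♟ · ♟ · · ♟ ♟│5
4│· · · ♙ ♙ · · ·│4
3│· · · · · · ♘ ♙│3
2│♙ ♙ ♙ · · ♙ ♙ ·│2
1│♖ ♘ ♗ · ♔ ♗ ♖ ·│1
  ─────────────────
  a b c d e f g h


b8, g8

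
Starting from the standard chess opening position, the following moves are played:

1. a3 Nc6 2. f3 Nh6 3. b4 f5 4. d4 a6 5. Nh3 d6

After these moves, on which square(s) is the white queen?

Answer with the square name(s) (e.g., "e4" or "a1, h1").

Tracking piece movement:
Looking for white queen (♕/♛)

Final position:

  a b c d e f g h
  ─────────────────
8│♜ · ♝ ♛ ♚ ♝ · ♜│8
7│· ♟ ♟ · ♟ · ♟ ♟│7
6│♟ · ♞ ♟ · · · ♞│6
5│· · · · · ♟ · ·│5
4│· ♙ · ♙ · · · ·│4
3│♙ · · · · ♙ · ♘│3
2│· · ♙ · ♙ · ♙ ♙│2
1│♖ ♘ ♗ ♕ ♔ ♗ · ♖│1
  ─────────────────
  a b c d e f g h


d1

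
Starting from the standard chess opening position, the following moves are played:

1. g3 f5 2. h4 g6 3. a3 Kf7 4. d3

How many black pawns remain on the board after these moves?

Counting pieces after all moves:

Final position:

  a b c d e f g h
  ─────────────────
8│♜ ♞ ♝ ♛ · ♝ ♞ ♜│8
7│♟ ♟ ♟ ♟ ♟ ♚ · ♟│7
6│· · · · · · ♟ ·│6
5│· · · · · ♟ · ·│5
4│· · · · · · · ♙│4
3│♙ · · ♙ · · ♙ ·│3
2│· ♙ ♙ · ♙ ♙ · ·│2
1│♖ ♘ ♗ ♕ ♔ ♗ ♘ ♖│1
  ─────────────────
  a b c d e f g h


8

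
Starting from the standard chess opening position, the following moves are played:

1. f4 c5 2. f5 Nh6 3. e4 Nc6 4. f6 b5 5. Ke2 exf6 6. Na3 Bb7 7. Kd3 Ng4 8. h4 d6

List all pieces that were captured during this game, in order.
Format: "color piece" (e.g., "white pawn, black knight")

Tracking captures:
  exf6: captured white pawn

white pawn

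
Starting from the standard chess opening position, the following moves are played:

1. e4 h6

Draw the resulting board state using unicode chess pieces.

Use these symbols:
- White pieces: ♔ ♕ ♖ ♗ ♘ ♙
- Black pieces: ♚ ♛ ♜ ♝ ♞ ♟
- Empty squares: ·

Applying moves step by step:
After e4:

♜ ♞ ♝ ♛ ♚ ♝ ♞ ♜
♟ ♟ ♟ ♟ ♟ ♟ ♟ ♟
· · · · · · · ·
· · · · · · · ·
· · · · ♙ · · ·
· · · · · · · ·
♙ ♙ ♙ ♙ · ♙ ♙ ♙
♖ ♘ ♗ ♕ ♔ ♗ ♘ ♖


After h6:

♜ ♞ ♝ ♛ ♚ ♝ ♞ ♜
♟ ♟ ♟ ♟ ♟ ♟ ♟ ·
· · · · · · · ♟
· · · · · · · ·
· · · · ♙ · · ·
· · · · · · · ·
♙ ♙ ♙ ♙ · ♙ ♙ ♙
♖ ♘ ♗ ♕ ♔ ♗ ♘ ♖



  a b c d e f g h
  ─────────────────
8│♜ ♞ ♝ ♛ ♚ ♝ ♞ ♜│8
7│♟ ♟ ♟ ♟ ♟ ♟ ♟ ·│7
6│· · · · · · · ♟│6
5│· · · · · · · ·│5
4│· · · · ♙ · · ·│4
3│· · · · · · · ·│3
2│♙ ♙ ♙ ♙ · ♙ ♙ ♙│2
1│♖ ♘ ♗ ♕ ♔ ♗ ♘ ♖│1
  ─────────────────
  a b c d e f g h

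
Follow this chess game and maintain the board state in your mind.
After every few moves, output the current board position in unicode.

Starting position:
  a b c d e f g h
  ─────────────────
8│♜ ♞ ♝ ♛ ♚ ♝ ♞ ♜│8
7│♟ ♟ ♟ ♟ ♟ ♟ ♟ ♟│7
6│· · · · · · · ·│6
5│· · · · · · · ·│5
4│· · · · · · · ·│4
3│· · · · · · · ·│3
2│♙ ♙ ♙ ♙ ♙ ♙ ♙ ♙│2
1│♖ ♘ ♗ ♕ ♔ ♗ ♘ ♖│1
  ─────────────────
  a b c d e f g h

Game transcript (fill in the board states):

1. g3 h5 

  a b c d e f g h
  ─────────────────
8│♜ ♞ ♝ ♛ ♚ ♝ ♞ ♜│8
7│♟ ♟ ♟ ♟ ♟ ♟ ♟ ·│7
6│· · · · · · · ·│6
5│· · · · · · · ♟│5
4│· · · · · · · ·│4
3│· · · · · · ♙ ·│3
2│♙ ♙ ♙ ♙ ♙ ♙ · ♙│2
1│♖ ♘ ♗ ♕ ♔ ♗ ♘ ♖│1
  ─────────────────
  a b c d e f g h

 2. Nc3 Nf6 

  a b c d e f g h
  ─────────────────
8│♜ ♞ ♝ ♛ ♚ ♝ · ♜│8
7│♟ ♟ ♟ ♟ ♟ ♟ ♟ ·│7
6│· · · · · ♞ · ·│6
5│· · · · · · · ♟│5
4│· · · · · · · ·│4
3│· · ♘ · · · ♙ ·│3
2│♙ ♙ ♙ ♙ ♙ ♙ · ♙│2
1│♖ · ♗ ♕ ♔ ♗ ♘ ♖│1
  ─────────────────
  a b c d e f g h

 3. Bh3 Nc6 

  a b c d e f g h
  ─────────────────
8│♜ · ♝ ♛ ♚ ♝ · ♜│8
7│♟ ♟ ♟ ♟ ♟ ♟ ♟ ·│7
6│· · ♞ · · ♞ · ·│6
5│· · · · · · · ♟│5
4│· · · · · · · ·│4
3│· · ♘ · · · ♙ ♗│3
2│♙ ♙ ♙ ♙ ♙ ♙ · ♙│2
1│♖ · ♗ ♕ ♔ · ♘ ♖│1
  ─────────────────
  a b c d e f g h

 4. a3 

  a b c d e f g h
  ─────────────────
8│♜ · ♝ ♛ ♚ ♝ · ♜│8
7│♟ ♟ ♟ ♟ ♟ ♟ ♟ ·│7
6│· · ♞ · · ♞ · ·│6
5│· · · · · · · ♟│5
4│· · · · · · · ·│4
3│♙ · ♘ · · · ♙ ♗│3
2│· ♙ ♙ ♙ ♙ ♙ · ♙│2
1│♖ · ♗ ♕ ♔ · ♘ ♖│1
  ─────────────────
  a b c d e f g h


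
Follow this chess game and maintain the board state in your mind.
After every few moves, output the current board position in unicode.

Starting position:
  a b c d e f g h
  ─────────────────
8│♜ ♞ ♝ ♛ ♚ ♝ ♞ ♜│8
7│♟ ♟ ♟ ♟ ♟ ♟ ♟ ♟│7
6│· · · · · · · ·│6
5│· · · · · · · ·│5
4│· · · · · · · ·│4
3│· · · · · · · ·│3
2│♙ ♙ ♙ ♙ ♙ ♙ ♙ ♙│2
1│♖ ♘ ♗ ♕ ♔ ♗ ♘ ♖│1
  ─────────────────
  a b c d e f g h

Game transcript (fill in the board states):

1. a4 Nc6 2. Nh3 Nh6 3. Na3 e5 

  a b c d e f g h
  ─────────────────
8│♜ · ♝ ♛ ♚ ♝ · ♜│8
7│♟ ♟ ♟ ♟ · ♟ ♟ ♟│7
6│· · ♞ · · · · ♞│6
5│· · · · ♟ · · ·│5
4│♙ · · · · · · ·│4
3│♘ · · · · · · ♘│3
2│· ♙ ♙ ♙ ♙ ♙ ♙ ♙│2
1│♖ · ♗ ♕ ♔ ♗ · ♖│1
  ─────────────────
  a b c d e f g h

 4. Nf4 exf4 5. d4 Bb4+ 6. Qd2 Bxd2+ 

  a b c d e f g h
  ─────────────────
8│♜ · ♝ ♛ ♚ · · ♜│8
7│♟ ♟ ♟ ♟ · ♟ ♟ ♟│7
6│· · ♞ · · · · ♞│6
5│· · · · · · · ·│5
4│♙ · · ♙ · ♟ · ·│4
3│♘ · · · · · · ·│3
2│· ♙ ♙ ♝ ♙ ♙ ♙ ♙│2
1│♖ · ♗ · ♔ ♗ · ♖│1
  ─────────────────
  a b c d e f g h

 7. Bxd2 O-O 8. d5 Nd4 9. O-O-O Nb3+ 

  a b c d e f g h
  ─────────────────
8│♜ · ♝ ♛ · ♜ ♚ ·│8
7│♟ ♟ ♟ ♟ · ♟ ♟ ♟│7
6│· · · · · · · ♞│6
5│· · · ♙ · · · ·│5
4│♙ · · · · ♟ · ·│4
3│♘ ♞ · · · · · ·│3
2│· ♙ ♙ ♗ ♙ ♙ ♙ ♙│2
1│· · ♔ ♖ · ♗ · ♖│1
  ─────────────────
  a b c d e f g h

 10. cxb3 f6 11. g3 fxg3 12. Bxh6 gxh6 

  a b c d e f g h
  ─────────────────
8│♜ · ♝ ♛ · ♜ ♚ ·│8
7│♟ ♟ ♟ ♟ · · · ♟│7
6│· · · · · ♟ · ♟│6
5│· · · ♙ · · · ·│5
4│♙ · · · · · · ·│4
3│♘ ♙ · · · · ♟ ·│3
2│· ♙ · · ♙ ♙ · ♙│2
1│· · ♔ ♖ · ♗ · ♖│1
  ─────────────────
  a b c d e f g h

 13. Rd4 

  a b c d e f g h
  ─────────────────
8│♜ · ♝ ♛ · ♜ ♚ ·│8
7│♟ ♟ ♟ ♟ · · · ♟│7
6│· · · · · ♟ · ♟│6
5│· · · ♙ · · · ·│5
4│♙ · · ♖ · · · ·│4
3│♘ ♙ · · · · ♟ ·│3
2│· ♙ · · ♙ ♙ · ♙│2
1│· · ♔ · · ♗ · ♖│1
  ─────────────────
  a b c d e f g h


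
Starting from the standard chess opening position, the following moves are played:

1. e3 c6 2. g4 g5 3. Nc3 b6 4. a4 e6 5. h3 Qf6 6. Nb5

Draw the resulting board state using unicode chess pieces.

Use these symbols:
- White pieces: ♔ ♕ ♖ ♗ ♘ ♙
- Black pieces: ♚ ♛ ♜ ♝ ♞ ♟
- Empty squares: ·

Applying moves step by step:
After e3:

♜ ♞ ♝ ♛ ♚ ♝ ♞ ♜
♟ ♟ ♟ ♟ ♟ ♟ ♟ ♟
· · · · · · · ·
· · · · · · · ·
· · · · · · · ·
· · · · ♙ · · ·
♙ ♙ ♙ ♙ · ♙ ♙ ♙
♖ ♘ ♗ ♕ ♔ ♗ ♘ ♖


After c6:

♜ ♞ ♝ ♛ ♚ ♝ ♞ ♜
♟ ♟ · ♟ ♟ ♟ ♟ ♟
· · ♟ · · · · ·
· · · · · · · ·
· · · · · · · ·
· · · · ♙ · · ·
♙ ♙ ♙ ♙ · ♙ ♙ ♙
♖ ♘ ♗ ♕ ♔ ♗ ♘ ♖


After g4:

♜ ♞ ♝ ♛ ♚ ♝ ♞ ♜
♟ ♟ · ♟ ♟ ♟ ♟ ♟
· · ♟ · · · · ·
· · · · · · · ·
· · · · · · ♙ ·
· · · · ♙ · · ·
♙ ♙ ♙ ♙ · ♙ · ♙
♖ ♘ ♗ ♕ ♔ ♗ ♘ ♖


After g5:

♜ ♞ ♝ ♛ ♚ ♝ ♞ ♜
♟ ♟ · ♟ ♟ ♟ · ♟
· · ♟ · · · · ·
· · · · · · ♟ ·
· · · · · · ♙ ·
· · · · ♙ · · ·
♙ ♙ ♙ ♙ · ♙ · ♙
♖ ♘ ♗ ♕ ♔ ♗ ♘ ♖


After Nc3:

♜ ♞ ♝ ♛ ♚ ♝ ♞ ♜
♟ ♟ · ♟ ♟ ♟ · ♟
· · ♟ · · · · ·
· · · · · · ♟ ·
· · · · · · ♙ ·
· · ♘ · ♙ · · ·
♙ ♙ ♙ ♙ · ♙ · ♙
♖ · ♗ ♕ ♔ ♗ ♘ ♖


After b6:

♜ ♞ ♝ ♛ ♚ ♝ ♞ ♜
♟ · · ♟ ♟ ♟ · ♟
· ♟ ♟ · · · · ·
· · · · · · ♟ ·
· · · · · · ♙ ·
· · ♘ · ♙ · · ·
♙ ♙ ♙ ♙ · ♙ · ♙
♖ · ♗ ♕ ♔ ♗ ♘ ♖


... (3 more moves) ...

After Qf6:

♜ ♞ ♝ · ♚ ♝ ♞ ♜
♟ · · ♟ · ♟ · ♟
· ♟ ♟ · ♟ ♛ · ·
· · · · · · ♟ ·
♙ · · · · · ♙ ·
· · ♘ · ♙ · · ♙
· ♙ ♙ ♙ · ♙ · ·
♖ · ♗ ♕ ♔ ♗ ♘ ♖


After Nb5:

♜ ♞ ♝ · ♚ ♝ ♞ ♜
♟ · · ♟ · ♟ · ♟
· ♟ ♟ · ♟ ♛ · ·
· ♘ · · · · ♟ ·
♙ · · · · · ♙ ·
· · · · ♙ · · ♙
· ♙ ♙ ♙ · ♙ · ·
♖ · ♗ ♕ ♔ ♗ ♘ ♖



  a b c d e f g h
  ─────────────────
8│♜ ♞ ♝ · ♚ ♝ ♞ ♜│8
7│♟ · · ♟ · ♟ · ♟│7
6│· ♟ ♟ · ♟ ♛ · ·│6
5│· ♘ · · · · ♟ ·│5
4│♙ · · · · · ♙ ·│4
3│· · · · ♙ · · ♙│3
2│· ♙ ♙ ♙ · ♙ · ·│2
1│♖ · ♗ ♕ ♔ ♗ ♘ ♖│1
  ─────────────────
  a b c d e f g h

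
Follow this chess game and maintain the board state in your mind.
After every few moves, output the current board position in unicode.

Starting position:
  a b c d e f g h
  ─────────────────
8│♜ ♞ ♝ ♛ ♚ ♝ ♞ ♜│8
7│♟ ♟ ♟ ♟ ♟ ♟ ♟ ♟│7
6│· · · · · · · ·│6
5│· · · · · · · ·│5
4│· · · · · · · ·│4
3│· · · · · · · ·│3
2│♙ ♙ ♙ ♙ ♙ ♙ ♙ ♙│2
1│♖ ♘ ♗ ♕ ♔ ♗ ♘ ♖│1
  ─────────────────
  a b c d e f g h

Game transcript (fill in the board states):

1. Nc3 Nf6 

  a b c d e f g h
  ─────────────────
8│♜ ♞ ♝ ♛ ♚ ♝ · ♜│8
7│♟ ♟ ♟ ♟ ♟ ♟ ♟ ♟│7
6│· · · · · ♞ · ·│6
5│· · · · · · · ·│5
4│· · · · · · · ·│4
3│· · ♘ · · · · ·│3
2│♙ ♙ ♙ ♙ ♙ ♙ ♙ ♙│2
1│♖ · ♗ ♕ ♔ ♗ ♘ ♖│1
  ─────────────────
  a b c d e f g h

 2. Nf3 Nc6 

  a b c d e f g h
  ─────────────────
8│♜ · ♝ ♛ ♚ ♝ · ♜│8
7│♟ ♟ ♟ ♟ ♟ ♟ ♟ ♟│7
6│· · ♞ · · ♞ · ·│6
5│· · · · · · · ·│5
4│· · · · · · · ·│4
3│· · ♘ · · ♘ · ·│3
2│♙ ♙ ♙ ♙ ♙ ♙ ♙ ♙│2
1│♖ · ♗ ♕ ♔ ♗ · ♖│1
  ─────────────────
  a b c d e f g h

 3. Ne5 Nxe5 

  a b c d e f g h
  ─────────────────
8│♜ · ♝ ♛ ♚ ♝ · ♜│8
7│♟ ♟ ♟ ♟ ♟ ♟ ♟ ♟│7
6│· · · · · ♞ · ·│6
5│· · · · ♞ · · ·│5
4│· · · · · · · ·│4
3│· · ♘ · · · · ·│3
2│♙ ♙ ♙ ♙ ♙ ♙ ♙ ♙│2
1│♖ · ♗ ♕ ♔ ♗ · ♖│1
  ─────────────────
  a b c d e f g h

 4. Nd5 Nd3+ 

  a b c d e f g h
  ─────────────────
8│♜ · ♝ ♛ ♚ ♝ · ♜│8
7│♟ ♟ ♟ ♟ ♟ ♟ ♟ ♟│7
6│· · · · · ♞ · ·│6
5│· · · ♘ · · · ·│5
4│· · · · · · · ·│4
3│· · · ♞ · · · ·│3
2│♙ ♙ ♙ ♙ ♙ ♙ ♙ ♙│2
1│♖ · ♗ ♕ ♔ ♗ · ♖│1
  ─────────────────
  a b c d e f g h

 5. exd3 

  a b c d e f g h
  ─────────────────
8│♜ · ♝ ♛ ♚ ♝ · ♜│8
7│♟ ♟ ♟ ♟ ♟ ♟ ♟ ♟│7
6│· · · · · ♞ · ·│6
5│· · · ♘ · · · ·│5
4│· · · · · · · ·│4
3│· · · ♙ · · · ·│3
2│♙ ♙ ♙ ♙ · ♙ ♙ ♙│2
1│♖ · ♗ ♕ ♔ ♗ · ♖│1
  ─────────────────
  a b c d e f g h


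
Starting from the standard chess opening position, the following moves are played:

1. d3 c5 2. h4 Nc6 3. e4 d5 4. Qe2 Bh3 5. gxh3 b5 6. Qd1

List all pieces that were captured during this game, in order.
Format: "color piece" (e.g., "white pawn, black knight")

Tracking captures:
  gxh3: captured black bishop

black bishop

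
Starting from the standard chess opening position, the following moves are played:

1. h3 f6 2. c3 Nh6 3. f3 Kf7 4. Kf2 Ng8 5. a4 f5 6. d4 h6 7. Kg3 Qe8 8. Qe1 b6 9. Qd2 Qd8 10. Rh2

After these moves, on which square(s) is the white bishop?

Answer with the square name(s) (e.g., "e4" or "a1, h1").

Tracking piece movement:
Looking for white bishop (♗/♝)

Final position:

  a b c d e f g h
  ─────────────────
8│♜ ♞ ♝ ♛ · ♝ ♞ ♜│8
7│♟ · ♟ ♟ ♟ ♚ ♟ ·│7
6│· ♟ · · · · · ♟│6
5│· · · · · ♟ · ·│5
4│♙ · · ♙ · · · ·│4
3│· · ♙ · · ♙ ♔ ♙│3
2│· ♙ · ♕ ♙ · ♙ ♖│2
1│♖ ♘ ♗ · · ♗ ♘ ·│1
  ─────────────────
  a b c d e f g h


c1, f1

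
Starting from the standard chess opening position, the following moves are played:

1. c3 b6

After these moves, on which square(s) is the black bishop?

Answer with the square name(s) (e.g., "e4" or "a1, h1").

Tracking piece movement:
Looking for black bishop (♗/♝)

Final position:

  a b c d e f g h
  ─────────────────
8│♜ ♞ ♝ ♛ ♚ ♝ ♞ ♜│8
7│♟ · ♟ ♟ ♟ ♟ ♟ ♟│7
6│· ♟ · · · · · ·│6
5│· · · · · · · ·│5
4│· · · · · · · ·│4
3│· · ♙ · · · · ·│3
2│♙ ♙ · ♙ ♙ ♙ ♙ ♙│2
1│♖ ♘ ♗ ♕ ♔ ♗ ♘ ♖│1
  ─────────────────
  a b c d e f g h


c8, f8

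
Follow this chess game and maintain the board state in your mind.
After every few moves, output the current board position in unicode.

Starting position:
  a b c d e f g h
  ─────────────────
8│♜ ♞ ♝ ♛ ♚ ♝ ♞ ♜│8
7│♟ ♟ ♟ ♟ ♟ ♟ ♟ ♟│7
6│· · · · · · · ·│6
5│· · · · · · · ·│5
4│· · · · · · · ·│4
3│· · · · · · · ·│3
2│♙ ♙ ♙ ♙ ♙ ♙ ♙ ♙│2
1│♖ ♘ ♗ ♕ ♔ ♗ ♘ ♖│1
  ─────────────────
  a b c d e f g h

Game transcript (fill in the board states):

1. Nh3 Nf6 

  a b c d e f g h
  ─────────────────
8│♜ ♞ ♝ ♛ ♚ ♝ · ♜│8
7│♟ ♟ ♟ ♟ ♟ ♟ ♟ ♟│7
6│· · · · · ♞ · ·│6
5│· · · · · · · ·│5
4│· · · · · · · ·│4
3│· · · · · · · ♘│3
2│♙ ♙ ♙ ♙ ♙ ♙ ♙ ♙│2
1│♖ ♘ ♗ ♕ ♔ ♗ · ♖│1
  ─────────────────
  a b c d e f g h

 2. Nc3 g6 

  a b c d e f g h
  ─────────────────
8│♜ ♞ ♝ ♛ ♚ ♝ · ♜│8
7│♟ ♟ ♟ ♟ ♟ ♟ · ♟│7
6│· · · · · ♞ ♟ ·│6
5│· · · · · · · ·│5
4│· · · · · · · ·│4
3│· · ♘ · · · · ♘│3
2│♙ ♙ ♙ ♙ ♙ ♙ ♙ ♙│2
1│♖ · ♗ ♕ ♔ ♗ · ♖│1
  ─────────────────
  a b c d e f g h

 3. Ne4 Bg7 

  a b c d e f g h
  ─────────────────
8│♜ ♞ ♝ ♛ ♚ · · ♜│8
7│♟ ♟ ♟ ♟ ♟ ♟ ♝ ♟│7
6│· · · · · ♞ ♟ ·│6
5│· · · · · · · ·│5
4│· · · · ♘ · · ·│4
3│· · · · · · · ♘│3
2│♙ ♙ ♙ ♙ ♙ ♙ ♙ ♙│2
1│♖ · ♗ ♕ ♔ ♗ · ♖│1
  ─────────────────
  a b c d e f g h

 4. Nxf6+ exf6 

  a b c d e f g h
  ─────────────────
8│♜ ♞ ♝ ♛ ♚ · · ♜│8
7│♟ ♟ ♟ ♟ · ♟ ♝ ♟│7
6│· · · · · ♟ ♟ ·│6
5│· · · · · · · ·│5
4│· · · · · · · ·│4
3│· · · · · · · ♘│3
2│♙ ♙ ♙ ♙ ♙ ♙ ♙ ♙│2
1│♖ · ♗ ♕ ♔ ♗ · ♖│1
  ─────────────────
  a b c d e f g h

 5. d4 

  a b c d e f g h
  ─────────────────
8│♜ ♞ ♝ ♛ ♚ · · ♜│8
7│♟ ♟ ♟ ♟ · ♟ ♝ ♟│7
6│· · · · · ♟ ♟ ·│6
5│· · · · · · · ·│5
4│· · · ♙ · · · ·│4
3│· · · · · · · ♘│3
2│♙ ♙ ♙ · ♙ ♙ ♙ ♙│2
1│♖ · ♗ ♕ ♔ ♗ · ♖│1
  ─────────────────
  a b c d e f g h


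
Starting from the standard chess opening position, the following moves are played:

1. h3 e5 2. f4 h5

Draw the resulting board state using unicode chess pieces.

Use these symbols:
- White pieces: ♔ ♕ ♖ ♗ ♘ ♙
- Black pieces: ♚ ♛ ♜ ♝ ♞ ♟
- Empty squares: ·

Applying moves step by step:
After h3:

♜ ♞ ♝ ♛ ♚ ♝ ♞ ♜
♟ ♟ ♟ ♟ ♟ ♟ ♟ ♟
· · · · · · · ·
· · · · · · · ·
· · · · · · · ·
· · · · · · · ♙
♙ ♙ ♙ ♙ ♙ ♙ ♙ ·
♖ ♘ ♗ ♕ ♔ ♗ ♘ ♖


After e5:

♜ ♞ ♝ ♛ ♚ ♝ ♞ ♜
♟ ♟ ♟ ♟ · ♟ ♟ ♟
· · · · · · · ·
· · · · ♟ · · ·
· · · · · · · ·
· · · · · · · ♙
♙ ♙ ♙ ♙ ♙ ♙ ♙ ·
♖ ♘ ♗ ♕ ♔ ♗ ♘ ♖


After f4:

♜ ♞ ♝ ♛ ♚ ♝ ♞ ♜
♟ ♟ ♟ ♟ · ♟ ♟ ♟
· · · · · · · ·
· · · · ♟ · · ·
· · · · · ♙ · ·
· · · · · · · ♙
♙ ♙ ♙ ♙ ♙ · ♙ ·
♖ ♘ ♗ ♕ ♔ ♗ ♘ ♖


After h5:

♜ ♞ ♝ ♛ ♚ ♝ ♞ ♜
♟ ♟ ♟ ♟ · ♟ ♟ ·
· · · · · · · ·
· · · · ♟ · · ♟
· · · · · ♙ · ·
· · · · · · · ♙
♙ ♙ ♙ ♙ ♙ · ♙ ·
♖ ♘ ♗ ♕ ♔ ♗ ♘ ♖



  a b c d e f g h
  ─────────────────
8│♜ ♞ ♝ ♛ ♚ ♝ ♞ ♜│8
7│♟ ♟ ♟ ♟ · ♟ ♟ ·│7
6│· · · · · · · ·│6
5│· · · · ♟ · · ♟│5
4│· · · · · ♙ · ·│4
3│· · · · · · · ♙│3
2│♙ ♙ ♙ ♙ ♙ · ♙ ·│2
1│♖ ♘ ♗ ♕ ♔ ♗ ♘ ♖│1
  ─────────────────
  a b c d e f g h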